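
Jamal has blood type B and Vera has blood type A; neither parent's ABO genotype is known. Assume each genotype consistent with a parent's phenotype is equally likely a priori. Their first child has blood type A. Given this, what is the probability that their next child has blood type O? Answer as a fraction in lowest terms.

1/12

Possible genotypes: Jamal ∈ {I^B I^B, I^B i}; Vera ∈ {I^A I^A, I^A i}.
Weight each parental genotype pair by prior × P(type-A child):
  I^B i × I^A I^A: posterior weight 2/3; P(next child type O) = 0.
  I^B i × I^A i: posterior weight 1/3; P(next child type O) = 1/4.
Weighted sum = 1/12.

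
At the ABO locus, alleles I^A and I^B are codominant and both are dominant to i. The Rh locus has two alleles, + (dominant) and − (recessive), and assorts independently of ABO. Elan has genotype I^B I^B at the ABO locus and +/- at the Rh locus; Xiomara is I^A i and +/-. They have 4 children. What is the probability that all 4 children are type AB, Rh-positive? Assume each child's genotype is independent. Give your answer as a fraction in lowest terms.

ABO cross I^B I^B × I^A i → 1/2 B, 1/2 AB.
Rh cross +/- × +/- → 3/4 Rh+, 1/4 Rh-; so P(type AB, Rh-positive) = 1/2 × 3/4 = 3/8 per child.
All 4 independent: (3/8)^4 = 81/4096.

81/4096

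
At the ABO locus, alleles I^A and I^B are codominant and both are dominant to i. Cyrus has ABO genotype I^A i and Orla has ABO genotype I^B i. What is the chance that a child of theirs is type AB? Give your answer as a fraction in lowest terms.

ABO cross I^A i × I^B i → offspring phenotypes: 1/4 O, 1/4 A, 1/4 B, 1/4 AB.
So P(type AB) = 1/4.

1/4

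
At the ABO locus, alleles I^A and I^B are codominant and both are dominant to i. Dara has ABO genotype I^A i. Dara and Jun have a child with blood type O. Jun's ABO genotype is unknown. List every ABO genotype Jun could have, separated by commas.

For each candidate genotype of Jun, check whether crossing it with I^A i can produce every observed child phenotype.
  I^A I^A → possible child types {A} ✗
  I^A I^B → possible child types {A, B, AB} ✗
  I^A i → possible child types {O, A} ✓
  I^B I^B → possible child types {B, AB} ✗
  I^B i → possible child types {O, A, B, AB} ✓
  i i → possible child types {O, A} ✓

I^A i, I^B i, i i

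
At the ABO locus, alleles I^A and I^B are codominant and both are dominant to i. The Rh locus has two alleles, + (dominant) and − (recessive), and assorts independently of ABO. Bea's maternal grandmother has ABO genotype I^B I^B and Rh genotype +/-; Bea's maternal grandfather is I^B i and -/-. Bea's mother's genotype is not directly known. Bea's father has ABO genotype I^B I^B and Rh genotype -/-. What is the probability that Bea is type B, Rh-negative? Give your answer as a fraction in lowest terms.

3/4

Bea's mother's ABO genotype from I^B I^B × I^B i: 1/2 I^B I^B, 1/2 I^B i.
Crossing each possibility with the father I^B I^B and summing P(type B): 1/2·1 + 1/2·1 = 1.
Similarly for Rh via the mother's Rh distribution: P(Rh-) = 3/4.
Independent loci: 1 × 3/4 = 3/4.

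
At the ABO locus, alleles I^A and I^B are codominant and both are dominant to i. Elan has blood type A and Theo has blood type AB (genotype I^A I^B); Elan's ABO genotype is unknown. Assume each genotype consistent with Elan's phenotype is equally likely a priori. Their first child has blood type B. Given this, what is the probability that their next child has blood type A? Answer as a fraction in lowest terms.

Possible genotypes: Elan ∈ {I^A I^A, I^A i}; Theo ∈ {I^A I^B}.
Weight each parental genotype pair by prior × P(type-B child):
  I^A i × I^A I^B: posterior weight 1; P(next child type A) = 1/2.
Weighted sum = 1/2.

1/2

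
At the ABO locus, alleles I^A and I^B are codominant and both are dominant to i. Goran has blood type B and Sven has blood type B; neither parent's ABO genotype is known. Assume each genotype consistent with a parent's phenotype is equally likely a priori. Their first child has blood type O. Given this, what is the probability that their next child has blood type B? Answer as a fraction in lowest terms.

Possible genotypes: Goran ∈ {I^B I^B, I^B i}; Sven ∈ {I^B I^B, I^B i}.
Weight each parental genotype pair by prior × P(type-O child):
  I^B i × I^B i: posterior weight 1; P(next child type B) = 3/4.
Weighted sum = 3/4.

3/4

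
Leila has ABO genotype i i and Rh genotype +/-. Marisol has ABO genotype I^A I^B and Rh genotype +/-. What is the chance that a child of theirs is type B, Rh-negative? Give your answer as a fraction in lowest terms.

ABO cross i i × I^A I^B → offspring phenotypes: 1/2 A, 1/2 B.
Rh cross +/- × +/- → 3/4 Rh+, 1/4 Rh-.
Independent loci: P(type B, Rh-negative) = 1/2 × 1/4 = 1/8.

1/8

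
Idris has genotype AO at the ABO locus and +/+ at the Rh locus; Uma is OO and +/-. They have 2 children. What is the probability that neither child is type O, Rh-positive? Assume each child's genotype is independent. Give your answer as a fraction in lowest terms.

1/4

ABO cross AO × OO → 1/2 O, 1/2 A.
Rh cross +/+ × +/- → 1 Rh+; so P(type O, Rh-positive) = 1/2 × 1 = 1/2 per child.
P(not type O, Rh-positive) = 1/2 for one child; (1/2)^2 = 1/4.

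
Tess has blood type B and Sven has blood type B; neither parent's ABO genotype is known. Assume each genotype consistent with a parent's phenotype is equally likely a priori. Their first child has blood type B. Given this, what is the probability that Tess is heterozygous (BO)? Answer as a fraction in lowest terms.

7/15

Possible genotypes: Tess ∈ {BB, BO}; Sven ∈ {BB, BO}.
Weight each parental genotype pair by prior × P(type-B child):
  BB × BB: posterior weight 4/15.
  BB × BO: posterior weight 4/15.
  BO × BB: posterior weight 4/15.
  BO × BO: posterior weight 1/5.
Sum the posterior weight over pairs where Tess is BO: 7/15.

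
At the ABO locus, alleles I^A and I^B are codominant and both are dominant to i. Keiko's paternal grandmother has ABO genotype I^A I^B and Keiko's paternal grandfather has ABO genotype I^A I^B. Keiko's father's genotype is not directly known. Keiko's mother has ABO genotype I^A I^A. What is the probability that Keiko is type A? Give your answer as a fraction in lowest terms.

1/2

Keiko's father's ABO genotype from I^A I^B × I^A I^B: 1/4 I^A I^A, 1/2 I^A I^B, 1/4 I^B I^B.
Crossing each possibility with the mother I^A I^A and summing P(type A): 1/4·1 + 1/2·1/2 + 1/4·0 = 1/2.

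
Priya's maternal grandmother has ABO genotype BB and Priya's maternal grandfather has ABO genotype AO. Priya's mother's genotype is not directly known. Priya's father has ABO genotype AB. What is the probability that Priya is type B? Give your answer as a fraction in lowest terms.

3/8

Priya's mother's ABO genotype from BB × AO: 1/2 AB, 1/2 BO.
Crossing each possibility with the father AB and summing P(type B): 1/2·1/4 + 1/2·1/2 = 3/8.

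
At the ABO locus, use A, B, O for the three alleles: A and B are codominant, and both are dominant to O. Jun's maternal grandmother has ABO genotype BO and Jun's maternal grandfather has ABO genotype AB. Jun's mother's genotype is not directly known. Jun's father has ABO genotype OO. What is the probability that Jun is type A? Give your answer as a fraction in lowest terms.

1/4

Jun's mother's ABO genotype from BO × AB: 1/4 AB, 1/4 AO, 1/4 BB, 1/4 BO.
Crossing each possibility with the father OO and summing P(type A): 1/4·1/2 + 1/4·1/2 + 1/4·0 + 1/4·0 = 1/4.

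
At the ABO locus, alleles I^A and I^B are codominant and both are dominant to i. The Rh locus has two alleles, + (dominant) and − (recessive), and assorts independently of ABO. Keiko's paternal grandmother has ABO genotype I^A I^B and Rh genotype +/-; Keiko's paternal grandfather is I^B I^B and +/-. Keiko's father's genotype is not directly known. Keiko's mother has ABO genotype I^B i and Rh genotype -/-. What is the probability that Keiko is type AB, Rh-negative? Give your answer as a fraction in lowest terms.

Keiko's father's ABO genotype from I^A I^B × I^B I^B: 1/2 I^A I^B, 1/2 I^B I^B.
Crossing each possibility with the mother I^B i and summing P(type AB): 1/2·1/4 + 1/2·0 = 1/8.
Similarly for Rh via the father's Rh distribution: P(Rh-) = 1/2.
Independent loci: 1/8 × 1/2 = 1/16.

1/16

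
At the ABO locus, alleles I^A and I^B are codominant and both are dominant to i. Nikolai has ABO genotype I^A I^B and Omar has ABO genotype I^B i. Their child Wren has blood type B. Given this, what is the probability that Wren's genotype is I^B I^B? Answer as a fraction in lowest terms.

Cross I^A I^B × I^B i → 1/4 I^A I^B, 1/4 I^A i, 1/4 I^B I^B, 1/4 I^B i.
Type-B genotypes among offspring: I^B I^B (1/4), I^B i (1/4); total 1/2.
P(I^B I^B | type B) = (1/4) / (1/2) = 1/2.

1/2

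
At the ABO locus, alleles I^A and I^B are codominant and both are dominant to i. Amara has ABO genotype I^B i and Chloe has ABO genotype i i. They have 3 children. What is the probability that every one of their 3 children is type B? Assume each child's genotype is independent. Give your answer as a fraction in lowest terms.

ABO cross I^B i × i i → 1/2 O, 1/2 B.
So P(type B) = 1/2 per child.
All 3 independent: (1/2)^3 = 1/8.

1/8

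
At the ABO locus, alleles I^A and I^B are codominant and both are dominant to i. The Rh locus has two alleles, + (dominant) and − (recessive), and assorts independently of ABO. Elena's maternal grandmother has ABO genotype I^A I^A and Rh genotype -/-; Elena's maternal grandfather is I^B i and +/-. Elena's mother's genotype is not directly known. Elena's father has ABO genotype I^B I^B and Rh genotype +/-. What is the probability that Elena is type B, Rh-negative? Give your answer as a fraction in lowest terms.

Elena's mother's ABO genotype from I^A I^A × I^B i: 1/2 I^A I^B, 1/2 I^A i.
Crossing each possibility with the father I^B I^B and summing P(type B): 1/2·1/2 + 1/2·1/2 = 1/2.
Similarly for Rh via the mother's Rh distribution: P(Rh-) = 3/8.
Independent loci: 1/2 × 3/8 = 3/16.

3/16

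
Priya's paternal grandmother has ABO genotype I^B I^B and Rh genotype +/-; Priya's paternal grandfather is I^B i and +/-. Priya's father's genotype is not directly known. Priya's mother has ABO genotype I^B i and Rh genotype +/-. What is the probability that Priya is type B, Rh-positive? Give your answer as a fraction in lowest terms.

Priya's father's ABO genotype from I^B I^B × I^B i: 1/2 I^B I^B, 1/2 I^B i.
Crossing each possibility with the mother I^B i and summing P(type B): 1/2·1 + 1/2·3/4 = 7/8.
Similarly for Rh via the father's Rh distribution: P(Rh+) = 3/4.
Independent loci: 7/8 × 3/4 = 21/32.

21/32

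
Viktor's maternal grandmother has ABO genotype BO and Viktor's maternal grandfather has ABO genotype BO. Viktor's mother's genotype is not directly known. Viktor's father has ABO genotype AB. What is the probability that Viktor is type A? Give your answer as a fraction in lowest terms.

1/4

Viktor's mother's ABO genotype from BO × BO: 1/4 BB, 1/2 BO, 1/4 OO.
Crossing each possibility with the father AB and summing P(type A): 1/4·0 + 1/2·1/4 + 1/4·1/2 = 1/4.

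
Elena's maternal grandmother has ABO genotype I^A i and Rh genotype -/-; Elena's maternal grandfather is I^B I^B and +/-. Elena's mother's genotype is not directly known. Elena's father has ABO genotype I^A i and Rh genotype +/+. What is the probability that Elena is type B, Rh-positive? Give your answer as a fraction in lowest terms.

Elena's mother's ABO genotype from I^A i × I^B I^B: 1/2 I^A I^B, 1/2 I^B i.
Crossing each possibility with the father I^A i and summing P(type B): 1/2·1/4 + 1/2·1/4 = 1/4.
Similarly for Rh via the mother's Rh distribution: P(Rh+) = 1.
Independent loci: 1/4 × 1 = 1/4.

1/4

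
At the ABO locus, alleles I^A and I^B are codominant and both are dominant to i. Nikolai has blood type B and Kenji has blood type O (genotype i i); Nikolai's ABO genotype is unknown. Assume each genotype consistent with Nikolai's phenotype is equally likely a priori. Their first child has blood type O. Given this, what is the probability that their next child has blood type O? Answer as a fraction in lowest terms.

1/2

Possible genotypes: Nikolai ∈ {I^B I^B, I^B i}; Kenji ∈ {i i}.
Weight each parental genotype pair by prior × P(type-O child):
  I^B i × i i: posterior weight 1; P(next child type O) = 1/2.
Weighted sum = 1/2.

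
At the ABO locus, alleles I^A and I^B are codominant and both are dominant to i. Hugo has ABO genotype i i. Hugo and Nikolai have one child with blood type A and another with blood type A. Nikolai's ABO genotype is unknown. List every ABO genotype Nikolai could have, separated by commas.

I^A I^A, I^A I^B, I^A i

For each candidate genotype of Nikolai, check whether crossing it with i i can produce every observed child phenotype.
  I^A I^A → possible child types {A} ✓
  I^A I^B → possible child types {A, B} ✓
  I^A i → possible child types {O, A} ✓
  I^B I^B → possible child types {B} ✗
  I^B i → possible child types {O, B} ✗
  i i → possible child types {O} ✗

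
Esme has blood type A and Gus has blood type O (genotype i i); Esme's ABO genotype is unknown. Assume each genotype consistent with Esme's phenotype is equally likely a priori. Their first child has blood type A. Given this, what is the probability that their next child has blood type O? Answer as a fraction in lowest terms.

1/6

Possible genotypes: Esme ∈ {I^A I^A, I^A i}; Gus ∈ {i i}.
Weight each parental genotype pair by prior × P(type-A child):
  I^A I^A × i i: posterior weight 2/3; P(next child type O) = 0.
  I^A i × i i: posterior weight 1/3; P(next child type O) = 1/2.
Weighted sum = 1/6.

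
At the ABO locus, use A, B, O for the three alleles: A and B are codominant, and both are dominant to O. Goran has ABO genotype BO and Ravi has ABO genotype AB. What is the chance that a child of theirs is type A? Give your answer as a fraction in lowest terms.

ABO cross BO × AB → offspring phenotypes: 1/4 A, 1/2 B, 1/4 AB.
So P(type A) = 1/4.

1/4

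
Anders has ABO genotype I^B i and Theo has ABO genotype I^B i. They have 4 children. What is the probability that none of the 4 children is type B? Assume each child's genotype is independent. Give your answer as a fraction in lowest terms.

1/256

ABO cross I^B i × I^B i → 1/4 O, 3/4 B.
So P(type B) = 3/4 per child.
P(not type B) = 1/4 for one child; (1/4)^4 = 1/256.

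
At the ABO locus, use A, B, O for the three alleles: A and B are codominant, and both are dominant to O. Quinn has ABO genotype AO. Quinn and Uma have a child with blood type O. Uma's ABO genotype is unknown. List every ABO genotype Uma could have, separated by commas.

AO, BO, OO

For each candidate genotype of Uma, check whether crossing it with AO can produce every observed child phenotype.
  AA → possible child types {A} ✗
  AB → possible child types {A, B, AB} ✗
  AO → possible child types {O, A} ✓
  BB → possible child types {B, AB} ✗
  BO → possible child types {O, A, B, AB} ✓
  OO → possible child types {O, A} ✓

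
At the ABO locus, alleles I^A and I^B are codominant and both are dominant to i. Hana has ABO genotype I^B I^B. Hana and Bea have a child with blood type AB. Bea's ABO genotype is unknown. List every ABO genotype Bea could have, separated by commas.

I^A I^A, I^A I^B, I^A i

For each candidate genotype of Bea, check whether crossing it with I^B I^B can produce every observed child phenotype.
  I^A I^A → possible child types {AB} ✓
  I^A I^B → possible child types {B, AB} ✓
  I^A i → possible child types {B, AB} ✓
  I^B I^B → possible child types {B} ✗
  I^B i → possible child types {B} ✗
  i i → possible child types {B} ✗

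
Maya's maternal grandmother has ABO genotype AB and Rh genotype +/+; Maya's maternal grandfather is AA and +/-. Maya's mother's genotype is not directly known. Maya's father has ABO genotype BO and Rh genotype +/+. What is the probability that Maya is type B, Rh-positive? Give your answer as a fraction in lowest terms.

Maya's mother's ABO genotype from AB × AA: 1/2 AA, 1/2 AB.
Crossing each possibility with the father BO and summing P(type B): 1/2·0 + 1/2·1/2 = 1/4.
Similarly for Rh via the mother's Rh distribution: P(Rh+) = 1.
Independent loci: 1/4 × 1 = 1/4.

1/4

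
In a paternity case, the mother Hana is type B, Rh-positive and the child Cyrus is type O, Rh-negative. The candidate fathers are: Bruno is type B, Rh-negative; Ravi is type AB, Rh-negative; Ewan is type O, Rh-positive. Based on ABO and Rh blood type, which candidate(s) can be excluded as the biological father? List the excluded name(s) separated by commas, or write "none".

A candidate is excluded only if no genotype consistent with his phenotype could produce a type O, Rh-negative child with a type B, Rh-positive mother.
Ravi (type AB, Rh-): no genotype consistent with that phenotype can produce a type-O Rh- child with a type-B mother.

Ravi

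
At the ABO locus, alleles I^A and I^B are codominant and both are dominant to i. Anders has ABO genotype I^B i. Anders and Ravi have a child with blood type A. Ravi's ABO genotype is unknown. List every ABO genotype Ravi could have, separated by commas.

I^A I^A, I^A I^B, I^A i

For each candidate genotype of Ravi, check whether crossing it with I^B i can produce every observed child phenotype.
  I^A I^A → possible child types {A, AB} ✓
  I^A I^B → possible child types {A, B, AB} ✓
  I^A i → possible child types {O, A, B, AB} ✓
  I^B I^B → possible child types {B} ✗
  I^B i → possible child types {O, B} ✗
  i i → possible child types {O, B} ✗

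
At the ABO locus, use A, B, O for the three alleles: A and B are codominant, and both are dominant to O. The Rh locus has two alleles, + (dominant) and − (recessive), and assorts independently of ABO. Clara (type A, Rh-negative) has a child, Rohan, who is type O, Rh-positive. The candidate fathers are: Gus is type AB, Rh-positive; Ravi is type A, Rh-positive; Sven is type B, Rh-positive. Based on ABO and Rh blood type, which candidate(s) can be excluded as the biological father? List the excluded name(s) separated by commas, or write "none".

A candidate is excluded only if no genotype consistent with his phenotype could produce a type O, Rh-positive child with a type A, Rh-negative mother.
Gus (type AB, Rh+): no genotype consistent with that phenotype can produce a type-O Rh+ child with a type-A mother.

Gus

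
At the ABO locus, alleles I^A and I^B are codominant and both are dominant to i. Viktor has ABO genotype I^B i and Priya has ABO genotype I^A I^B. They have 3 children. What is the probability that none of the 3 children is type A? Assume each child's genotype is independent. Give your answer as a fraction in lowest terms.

27/64

ABO cross I^B i × I^A I^B → 1/4 A, 1/2 B, 1/4 AB.
So P(type A) = 1/4 per child.
P(not type A) = 3/4 for one child; (3/4)^3 = 27/64.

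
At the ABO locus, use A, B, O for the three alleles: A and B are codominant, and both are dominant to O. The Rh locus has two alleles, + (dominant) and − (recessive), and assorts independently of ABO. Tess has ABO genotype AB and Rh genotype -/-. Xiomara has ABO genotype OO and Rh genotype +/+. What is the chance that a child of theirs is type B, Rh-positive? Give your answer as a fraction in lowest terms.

1/2

ABO cross AB × OO → offspring phenotypes: 1/2 A, 1/2 B.
Rh cross -/- × +/+ → 1 Rh+.
Independent loci: P(type B, Rh-positive) = 1/2 × 1 = 1/2.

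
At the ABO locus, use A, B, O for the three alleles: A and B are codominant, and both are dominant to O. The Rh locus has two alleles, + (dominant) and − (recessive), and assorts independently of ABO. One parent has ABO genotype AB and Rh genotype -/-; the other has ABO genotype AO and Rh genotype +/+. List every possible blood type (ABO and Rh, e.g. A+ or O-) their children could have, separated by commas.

Gametes from AB × AO give offspring ABO genotypes AA, AB, AO, BO, i.e. phenotypes A, B, AB.
Rh cross -/- × +/+ → phenotypes Rh+.
Combining independently: A+, B+, AB+.

A+, B+, AB+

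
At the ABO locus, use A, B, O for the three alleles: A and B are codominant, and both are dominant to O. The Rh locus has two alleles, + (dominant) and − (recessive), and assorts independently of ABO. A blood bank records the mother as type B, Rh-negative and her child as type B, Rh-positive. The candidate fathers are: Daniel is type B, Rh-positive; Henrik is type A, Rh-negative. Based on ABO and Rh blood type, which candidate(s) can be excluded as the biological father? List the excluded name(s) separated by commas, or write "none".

A candidate is excluded only if no genotype consistent with his phenotype could produce a type B, Rh-positive child with a type B, Rh-negative mother.
Henrik (type A, Rh-): no genotype consistent with that phenotype can produce a type-B Rh+ child with a type-B mother.

Henrik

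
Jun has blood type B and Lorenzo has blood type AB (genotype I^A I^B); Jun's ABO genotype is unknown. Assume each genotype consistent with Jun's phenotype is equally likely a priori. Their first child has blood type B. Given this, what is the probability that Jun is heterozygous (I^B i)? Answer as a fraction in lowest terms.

1/2

Possible genotypes: Jun ∈ {I^B I^B, I^B i}; Lorenzo ∈ {I^A I^B}.
Weight each parental genotype pair by prior × P(type-B child):
  I^B I^B × I^A I^B: posterior weight 1/2.
  I^B i × I^A I^B: posterior weight 1/2.
Sum the posterior weight over pairs where Jun is I^B i: 1/2.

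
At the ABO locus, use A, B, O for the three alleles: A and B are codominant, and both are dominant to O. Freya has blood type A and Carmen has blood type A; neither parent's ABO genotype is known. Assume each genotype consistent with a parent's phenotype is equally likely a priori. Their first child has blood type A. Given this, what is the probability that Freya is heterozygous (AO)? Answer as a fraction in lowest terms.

Possible genotypes: Freya ∈ {AA, AO}; Carmen ∈ {AA, AO}.
Weight each parental genotype pair by prior × P(type-A child):
  AA × AA: posterior weight 4/15.
  AA × AO: posterior weight 4/15.
  AO × AA: posterior weight 4/15.
  AO × AO: posterior weight 1/5.
Sum the posterior weight over pairs where Freya is AO: 7/15.

7/15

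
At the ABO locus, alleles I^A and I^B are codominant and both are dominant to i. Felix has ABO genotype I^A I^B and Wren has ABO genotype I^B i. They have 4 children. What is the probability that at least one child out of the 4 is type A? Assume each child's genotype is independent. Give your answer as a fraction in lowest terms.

175/256

ABO cross I^A I^B × I^B i → 1/4 A, 1/2 B, 1/4 AB.
So P(type A) = 1/4 per child.
P(none) = (3/4)^4 = 81/256; P(at least one) = 1 − 81/256 = 175/256.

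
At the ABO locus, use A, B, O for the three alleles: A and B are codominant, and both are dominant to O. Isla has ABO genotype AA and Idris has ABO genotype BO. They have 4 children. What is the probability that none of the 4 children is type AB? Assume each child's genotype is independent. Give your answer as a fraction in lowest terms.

ABO cross AA × BO → 1/2 A, 1/2 AB.
So P(type AB) = 1/2 per child.
P(not type AB) = 1/2 for one child; (1/2)^4 = 1/16.

1/16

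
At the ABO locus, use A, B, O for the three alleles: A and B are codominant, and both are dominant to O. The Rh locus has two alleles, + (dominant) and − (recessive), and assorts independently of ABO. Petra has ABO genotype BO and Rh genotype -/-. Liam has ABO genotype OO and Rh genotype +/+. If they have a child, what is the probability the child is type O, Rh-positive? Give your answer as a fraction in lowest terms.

1/2

ABO cross BO × OO → offspring phenotypes: 1/2 O, 1/2 B.
Rh cross -/- × +/+ → 1 Rh+.
Independent loci: P(type O, Rh-positive) = 1/2 × 1 = 1/2.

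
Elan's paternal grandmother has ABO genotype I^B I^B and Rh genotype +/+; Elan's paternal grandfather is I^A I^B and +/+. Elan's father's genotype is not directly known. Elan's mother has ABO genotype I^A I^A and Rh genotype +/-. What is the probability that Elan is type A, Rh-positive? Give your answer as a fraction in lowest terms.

Elan's father's ABO genotype from I^B I^B × I^A I^B: 1/2 I^A I^B, 1/2 I^B I^B.
Crossing each possibility with the mother I^A I^A and summing P(type A): 1/2·1/2 + 1/2·0 = 1/4.
Similarly for Rh via the father's Rh distribution: P(Rh+) = 1.
Independent loci: 1/4 × 1 = 1/4.

1/4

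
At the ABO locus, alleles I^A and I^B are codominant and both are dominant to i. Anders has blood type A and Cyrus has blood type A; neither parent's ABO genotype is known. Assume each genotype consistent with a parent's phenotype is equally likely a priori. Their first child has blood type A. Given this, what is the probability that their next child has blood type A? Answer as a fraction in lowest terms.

Possible genotypes: Anders ∈ {I^A I^A, I^A i}; Cyrus ∈ {I^A I^A, I^A i}.
Weight each parental genotype pair by prior × P(type-A child):
  I^A I^A × I^A I^A: posterior weight 4/15; P(next child type A) = 1.
  I^A I^A × I^A i: posterior weight 4/15; P(next child type A) = 1.
  I^A i × I^A I^A: posterior weight 4/15; P(next child type A) = 1.
  I^A i × I^A i: posterior weight 1/5; P(next child type A) = 3/4.
Weighted sum = 19/20.

19/20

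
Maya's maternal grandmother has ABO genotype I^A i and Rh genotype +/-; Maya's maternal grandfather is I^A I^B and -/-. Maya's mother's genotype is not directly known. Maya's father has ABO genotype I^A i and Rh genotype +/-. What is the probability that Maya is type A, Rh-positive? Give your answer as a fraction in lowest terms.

Maya's mother's ABO genotype from I^A i × I^A I^B: 1/4 I^A I^A, 1/4 I^A I^B, 1/4 I^A i, 1/4 I^B i.
Crossing each possibility with the father I^A i and summing P(type A): 1/4·1 + 1/4·1/2 + 1/4·3/4 + 1/4·1/4 = 5/8.
Similarly for Rh via the mother's Rh distribution: P(Rh+) = 5/8.
Independent loci: 5/8 × 5/8 = 25/64.

25/64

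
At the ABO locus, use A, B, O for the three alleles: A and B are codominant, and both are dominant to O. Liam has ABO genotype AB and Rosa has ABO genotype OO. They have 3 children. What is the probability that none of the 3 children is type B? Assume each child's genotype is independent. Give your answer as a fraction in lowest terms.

1/8

ABO cross AB × OO → 1/2 A, 1/2 B.
So P(type B) = 1/2 per child.
P(not type B) = 1/2 for one child; (1/2)^3 = 1/8.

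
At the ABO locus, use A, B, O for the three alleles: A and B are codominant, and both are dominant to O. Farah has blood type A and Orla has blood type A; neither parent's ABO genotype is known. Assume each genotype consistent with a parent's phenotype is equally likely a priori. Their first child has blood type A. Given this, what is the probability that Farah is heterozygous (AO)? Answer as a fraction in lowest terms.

Possible genotypes: Farah ∈ {AA, AO}; Orla ∈ {AA, AO}.
Weight each parental genotype pair by prior × P(type-A child):
  AA × AA: posterior weight 4/15.
  AA × AO: posterior weight 4/15.
  AO × AA: posterior weight 4/15.
  AO × AO: posterior weight 1/5.
Sum the posterior weight over pairs where Farah is AO: 7/15.

7/15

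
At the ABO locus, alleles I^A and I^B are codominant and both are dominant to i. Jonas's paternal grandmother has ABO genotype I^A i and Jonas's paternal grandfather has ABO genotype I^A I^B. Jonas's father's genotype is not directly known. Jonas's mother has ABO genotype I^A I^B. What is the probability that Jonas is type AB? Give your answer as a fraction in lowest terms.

3/8

Jonas's father's ABO genotype from I^A i × I^A I^B: 1/4 I^A I^A, 1/4 I^A I^B, 1/4 I^A i, 1/4 I^B i.
Crossing each possibility with the mother I^A I^B and summing P(type AB): 1/4·1/2 + 1/4·1/2 + 1/4·1/4 + 1/4·1/4 = 3/8.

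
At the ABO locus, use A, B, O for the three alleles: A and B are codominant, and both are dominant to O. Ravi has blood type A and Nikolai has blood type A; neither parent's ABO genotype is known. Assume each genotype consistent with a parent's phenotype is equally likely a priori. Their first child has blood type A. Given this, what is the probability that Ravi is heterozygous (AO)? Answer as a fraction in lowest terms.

Possible genotypes: Ravi ∈ {AA, AO}; Nikolai ∈ {AA, AO}.
Weight each parental genotype pair by prior × P(type-A child):
  AA × AA: posterior weight 4/15.
  AA × AO: posterior weight 4/15.
  AO × AA: posterior weight 4/15.
  AO × AO: posterior weight 1/5.
Sum the posterior weight over pairs where Ravi is AO: 7/15.

7/15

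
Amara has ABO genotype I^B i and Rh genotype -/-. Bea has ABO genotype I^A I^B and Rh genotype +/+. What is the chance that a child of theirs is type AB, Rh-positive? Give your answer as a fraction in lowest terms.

1/4

ABO cross I^B i × I^A I^B → offspring phenotypes: 1/4 A, 1/2 B, 1/4 AB.
Rh cross -/- × +/+ → 1 Rh+.
Independent loci: P(type AB, Rh-positive) = 1/4 × 1 = 1/4.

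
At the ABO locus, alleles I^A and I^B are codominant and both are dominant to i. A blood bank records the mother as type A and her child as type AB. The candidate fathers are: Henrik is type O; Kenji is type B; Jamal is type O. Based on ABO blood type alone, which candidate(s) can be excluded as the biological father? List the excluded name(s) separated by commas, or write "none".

Henrik, Jamal

A candidate is excluded only if no genotype consistent with his phenotype could produce a type AB child with a type A mother.
Henrik (type O): no genotype consistent with that phenotype can produce a type-AB child with a type-A mother.
Jamal (type O): no genotype consistent with that phenotype can produce a type-AB child with a type-A mother.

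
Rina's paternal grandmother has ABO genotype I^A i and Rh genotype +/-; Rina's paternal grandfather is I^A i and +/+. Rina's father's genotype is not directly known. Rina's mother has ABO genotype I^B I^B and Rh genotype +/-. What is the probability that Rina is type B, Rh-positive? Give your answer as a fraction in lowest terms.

Rina's father's ABO genotype from I^A i × I^A i: 1/4 I^A I^A, 1/2 I^A i, 1/4 i i.
Crossing each possibility with the mother I^B I^B and summing P(type B): 1/4·0 + 1/2·1/2 + 1/4·1 = 1/2.
Similarly for Rh via the father's Rh distribution: P(Rh+) = 7/8.
Independent loci: 1/2 × 7/8 = 7/16.

7/16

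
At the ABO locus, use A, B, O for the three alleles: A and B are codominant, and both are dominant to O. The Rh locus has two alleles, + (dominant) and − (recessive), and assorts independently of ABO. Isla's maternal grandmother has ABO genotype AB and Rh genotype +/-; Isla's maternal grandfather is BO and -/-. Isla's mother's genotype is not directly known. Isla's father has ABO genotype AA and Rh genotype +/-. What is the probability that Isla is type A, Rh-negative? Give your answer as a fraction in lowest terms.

Isla's mother's ABO genotype from AB × BO: 1/4 AB, 1/4 AO, 1/4 BB, 1/4 BO.
Crossing each possibility with the father AA and summing P(type A): 1/4·1/2 + 1/4·1 + 1/4·0 + 1/4·1/2 = 1/2.
Similarly for Rh via the mother's Rh distribution: P(Rh-) = 3/8.
Independent loci: 1/2 × 3/8 = 3/16.

3/16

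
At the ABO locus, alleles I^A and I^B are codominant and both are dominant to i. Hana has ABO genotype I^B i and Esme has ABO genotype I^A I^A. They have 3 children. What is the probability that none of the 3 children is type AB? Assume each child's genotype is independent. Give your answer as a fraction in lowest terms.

ABO cross I^B i × I^A I^A → 1/2 A, 1/2 AB.
So P(type AB) = 1/2 per child.
P(not type AB) = 1/2 for one child; (1/2)^3 = 1/8.

1/8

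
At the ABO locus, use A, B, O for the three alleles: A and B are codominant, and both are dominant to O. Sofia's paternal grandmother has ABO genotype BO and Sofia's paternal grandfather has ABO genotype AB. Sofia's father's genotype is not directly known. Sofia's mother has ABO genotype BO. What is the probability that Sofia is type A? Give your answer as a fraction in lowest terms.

1/8

Sofia's father's ABO genotype from BO × AB: 1/4 AB, 1/4 AO, 1/4 BB, 1/4 BO.
Crossing each possibility with the mother BO and summing P(type A): 1/4·1/4 + 1/4·1/4 + 1/4·0 + 1/4·0 = 1/8.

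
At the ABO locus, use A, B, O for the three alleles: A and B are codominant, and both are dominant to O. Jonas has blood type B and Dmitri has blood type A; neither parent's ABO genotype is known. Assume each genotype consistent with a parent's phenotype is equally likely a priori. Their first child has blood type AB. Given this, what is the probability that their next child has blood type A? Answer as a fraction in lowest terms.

5/36

Possible genotypes: Jonas ∈ {BB, BO}; Dmitri ∈ {AA, AO}.
Weight each parental genotype pair by prior × P(type-AB child):
  BB × AA: posterior weight 4/9; P(next child type A) = 0.
  BB × AO: posterior weight 2/9; P(next child type A) = 0.
  BO × AA: posterior weight 2/9; P(next child type A) = 1/2.
  BO × AO: posterior weight 1/9; P(next child type A) = 1/4.
Weighted sum = 5/36.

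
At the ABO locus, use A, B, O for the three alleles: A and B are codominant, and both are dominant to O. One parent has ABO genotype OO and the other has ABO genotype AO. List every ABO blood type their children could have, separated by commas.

O, A

Gametes from OO × AO give offspring ABO genotypes AO, OO, i.e. phenotypes O, A.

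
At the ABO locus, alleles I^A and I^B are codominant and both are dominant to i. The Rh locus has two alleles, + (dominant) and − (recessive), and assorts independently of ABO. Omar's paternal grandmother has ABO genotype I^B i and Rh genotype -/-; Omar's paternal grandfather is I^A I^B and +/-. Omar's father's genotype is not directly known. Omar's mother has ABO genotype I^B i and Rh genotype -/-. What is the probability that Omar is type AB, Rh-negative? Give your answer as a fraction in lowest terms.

Omar's father's ABO genotype from I^B i × I^A I^B: 1/4 I^A I^B, 1/4 I^A i, 1/4 I^B I^B, 1/4 I^B i.
Crossing each possibility with the mother I^B i and summing P(type AB): 1/4·1/4 + 1/4·1/4 + 1/4·0 + 1/4·0 = 1/8.
Similarly for Rh via the father's Rh distribution: P(Rh-) = 3/4.
Independent loci: 1/8 × 3/4 = 3/32.

3/32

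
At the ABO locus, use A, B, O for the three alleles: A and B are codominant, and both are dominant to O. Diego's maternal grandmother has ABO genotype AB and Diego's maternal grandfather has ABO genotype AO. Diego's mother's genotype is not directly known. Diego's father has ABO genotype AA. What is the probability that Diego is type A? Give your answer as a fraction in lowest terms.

3/4

Diego's mother's ABO genotype from AB × AO: 1/4 AA, 1/4 AB, 1/4 AO, 1/4 BO.
Crossing each possibility with the father AA and summing P(type A): 1/4·1 + 1/4·1/2 + 1/4·1 + 1/4·1/2 = 3/4.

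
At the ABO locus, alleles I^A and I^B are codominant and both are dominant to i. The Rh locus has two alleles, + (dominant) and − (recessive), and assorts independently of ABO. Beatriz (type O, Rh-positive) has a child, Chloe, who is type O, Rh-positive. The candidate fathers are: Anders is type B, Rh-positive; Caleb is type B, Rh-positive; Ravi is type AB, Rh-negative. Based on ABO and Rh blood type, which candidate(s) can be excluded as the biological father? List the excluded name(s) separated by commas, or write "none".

A candidate is excluded only if no genotype consistent with his phenotype could produce a type O, Rh-positive child with a type O, Rh-positive mother.
Ravi (type AB, Rh-): no genotype consistent with that phenotype can produce a type-O Rh+ child with a type-O mother.

Ravi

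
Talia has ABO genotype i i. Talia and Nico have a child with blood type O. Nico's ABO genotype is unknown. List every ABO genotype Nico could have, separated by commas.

I^A i, I^B i, i i

For each candidate genotype of Nico, check whether crossing it with i i can produce every observed child phenotype.
  I^A I^A → possible child types {A} ✗
  I^A I^B → possible child types {A, B} ✗
  I^A i → possible child types {O, A} ✓
  I^B I^B → possible child types {B} ✗
  I^B i → possible child types {O, B} ✓
  i i → possible child types {O} ✓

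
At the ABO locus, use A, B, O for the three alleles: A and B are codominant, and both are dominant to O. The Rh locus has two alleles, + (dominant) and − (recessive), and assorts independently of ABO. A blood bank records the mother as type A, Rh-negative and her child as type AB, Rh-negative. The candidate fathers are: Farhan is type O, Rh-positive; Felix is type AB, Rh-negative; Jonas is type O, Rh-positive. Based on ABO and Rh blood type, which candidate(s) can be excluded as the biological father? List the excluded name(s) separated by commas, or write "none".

Farhan, Jonas

A candidate is excluded only if no genotype consistent with his phenotype could produce a type AB, Rh-negative child with a type A, Rh-negative mother.
Farhan (type O, Rh+): no genotype consistent with that phenotype can produce a type-AB Rh- child with a type-A mother.
Jonas (type O, Rh+): no genotype consistent with that phenotype can produce a type-AB Rh- child with a type-A mother.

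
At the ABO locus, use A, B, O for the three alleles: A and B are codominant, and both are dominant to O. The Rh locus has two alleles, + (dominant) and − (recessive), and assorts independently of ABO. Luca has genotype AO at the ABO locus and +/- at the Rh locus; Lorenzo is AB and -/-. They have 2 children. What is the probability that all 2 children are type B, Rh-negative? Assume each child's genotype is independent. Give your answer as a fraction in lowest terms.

1/64

ABO cross AO × AB → 1/2 A, 1/4 B, 1/4 AB.
Rh cross +/- × -/- → 1/2 Rh+, 1/2 Rh-; so P(type B, Rh-negative) = 1/4 × 1/2 = 1/8 per child.
All 2 independent: (1/8)^2 = 1/64.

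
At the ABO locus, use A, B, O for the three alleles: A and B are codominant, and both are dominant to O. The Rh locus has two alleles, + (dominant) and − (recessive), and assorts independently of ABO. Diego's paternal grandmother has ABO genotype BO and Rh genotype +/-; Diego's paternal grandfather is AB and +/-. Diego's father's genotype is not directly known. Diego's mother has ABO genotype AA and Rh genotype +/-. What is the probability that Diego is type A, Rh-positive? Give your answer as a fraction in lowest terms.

Diego's father's ABO genotype from BO × AB: 1/4 AB, 1/4 AO, 1/4 BB, 1/4 BO.
Crossing each possibility with the mother AA and summing P(type A): 1/4·1/2 + 1/4·1 + 1/4·0 + 1/4·1/2 = 1/2.
Similarly for Rh via the father's Rh distribution: P(Rh+) = 3/4.
Independent loci: 1/2 × 3/4 = 3/8.

3/8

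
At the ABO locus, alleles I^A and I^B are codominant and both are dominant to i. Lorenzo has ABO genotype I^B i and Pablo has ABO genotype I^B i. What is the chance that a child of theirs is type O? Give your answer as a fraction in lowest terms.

ABO cross I^B i × I^B i → offspring phenotypes: 1/4 O, 3/4 B.
So P(type O) = 1/4.

1/4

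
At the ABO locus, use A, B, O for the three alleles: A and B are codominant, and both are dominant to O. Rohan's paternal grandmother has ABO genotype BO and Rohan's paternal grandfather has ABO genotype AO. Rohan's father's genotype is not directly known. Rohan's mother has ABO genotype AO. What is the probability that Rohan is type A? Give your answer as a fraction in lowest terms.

Rohan's father's ABO genotype from BO × AO: 1/4 AB, 1/4 AO, 1/4 BO, 1/4 OO.
Crossing each possibility with the mother AO and summing P(type A): 1/4·1/2 + 1/4·3/4 + 1/4·1/4 + 1/4·1/2 = 1/2.

1/2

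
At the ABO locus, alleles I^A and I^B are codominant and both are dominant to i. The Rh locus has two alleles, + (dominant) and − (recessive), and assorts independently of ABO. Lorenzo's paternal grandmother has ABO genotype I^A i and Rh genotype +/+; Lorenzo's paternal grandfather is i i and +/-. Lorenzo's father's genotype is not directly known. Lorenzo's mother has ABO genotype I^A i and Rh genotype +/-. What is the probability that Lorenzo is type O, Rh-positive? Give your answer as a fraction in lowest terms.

21/64

Lorenzo's father's ABO genotype from I^A i × i i: 1/2 I^A i, 1/2 i i.
Crossing each possibility with the mother I^A i and summing P(type O): 1/2·1/4 + 1/2·1/2 = 3/8.
Similarly for Rh via the father's Rh distribution: P(Rh+) = 7/8.
Independent loci: 3/8 × 7/8 = 21/64.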